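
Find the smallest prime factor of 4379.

4379 is odd.
Digit sum 23, not divisible by 3.
Ends in 9: not divisible by 5.
7: 4379 = 7·625 + 4
11: 4379 = 11·398 + 1
13: 4379 = 13·336 + 11
17: 4379 = 17·257 + 10
19: 4379 = 19·230 + 9
23: 4379 = 23·190 + 9
29: 4379 = 29·151

29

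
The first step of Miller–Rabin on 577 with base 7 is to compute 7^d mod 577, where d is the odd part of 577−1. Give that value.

577 − 1 = 576 = 2^6 · 9, so d = 9.
7^1 ≡ 7 (mod 577)
7^2 ≡ 7^2 = 49 ≡ 49 (mod 577)
7^4 ≡ 49^2 = 2401 ≡ 93 (mod 577)
7^8 ≡ 93^2 = 8649 ≡ 571 (mod 577)
9 = 8 + 1 in binary powers of 2.
So 7^9 ≡ 571 · 7 ≡ 535 (mod 577).
Squaring chain: 535 → 33 → 512 → 186 → 553 → 576; reaches −1, so base 7 does not prove 577 composite.

535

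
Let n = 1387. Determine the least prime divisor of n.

1387 is odd.
Digit sum 19, not divisible by 3.
Ends in 7: not divisible by 5.
7: 1387 = 7·198 + 1
11: 1387 = 11·126 + 1
13: 1387 = 13·106 + 9
17: 1387 = 17·81 + 10
19: 1387 = 19·73

19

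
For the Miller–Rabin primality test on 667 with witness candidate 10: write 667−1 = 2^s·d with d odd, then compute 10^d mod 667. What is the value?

172

667 − 1 = 666 = 2^1 · 333, so d = 333.
10^1 ≡ 10 (mod 667)
10^2 ≡ 10^2 = 100 ≡ 100 (mod 667)
10^4 ≡ 100^2 = 10000 ≡ 662 (mod 667)
10^8 ≡ 662^2 = 438244 ≡ 25 (mod 667)
10^16 ≡ 25^2 = 625 ≡ 625 (mod 667)
10^32 ≡ 625^2 = 390625 ≡ 430 (mod 667)
10^64 ≡ 430^2 = 184900 ≡ 141 (mod 667)
10^128 ≡ 141^2 = 19881 ≡ 538 (mod 667)
10^256 ≡ 538^2 = 289444 ≡ 633 (mod 667)
333 = 256 + 64 + 8 + 4 + 1 in binary powers of 2.
So 10^333 ≡ 633 · 141 · 25 · 662 · 10 ≡ 172 (mod 667).
Squaring chain: 172; never reaches −1, so base 10 is a Miller–Rabin witness that 667 is composite.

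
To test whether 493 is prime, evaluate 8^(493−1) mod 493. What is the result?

8^1 ≡ 8 (mod 493)
8^2 ≡ 8^2 = 64 ≡ 64 (mod 493)
8^4 ≡ 64^2 = 4096 ≡ 152 (mod 493)
8^8 ≡ 152^2 = 23104 ≡ 426 (mod 493)
8^16 ≡ 426^2 = 181476 ≡ 52 (mod 493)
8^32 ≡ 52^2 = 2704 ≡ 239 (mod 493)
8^64 ≡ 239^2 = 57121 ≡ 426 (mod 493)
8^128 ≡ 426^2 = 181476 ≡ 52 (mod 493)
8^256 ≡ 52^2 = 2704 ≡ 239 (mod 493)
492 = 256 + 128 + 64 + 32 + 8 + 4 in binary powers of 2.
So 8^492 ≡ 239 · 52 · 426 · 239 · 426 · 152 ≡ 458 (mod 493).
Since 458 ≠ 1, base 8 is a Fermat witness: 493 is composite.

458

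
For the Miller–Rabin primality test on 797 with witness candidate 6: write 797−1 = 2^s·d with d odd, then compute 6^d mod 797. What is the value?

797 − 1 = 796 = 2^2 · 199, so d = 199.
6^1 ≡ 6 (mod 797)
6^2 ≡ 6^2 = 36 ≡ 36 (mod 797)
6^4 ≡ 36^2 = 1296 ≡ 499 (mod 797)
6^8 ≡ 499^2 = 249001 ≡ 337 (mod 797)
6^16 ≡ 337^2 = 113569 ≡ 395 (mod 797)
6^32 ≡ 395^2 = 156025 ≡ 610 (mod 797)
6^64 ≡ 610^2 = 372100 ≡ 698 (mod 797)
6^128 ≡ 698^2 = 487204 ≡ 237 (mod 797)
199 = 128 + 64 + 4 + 2 + 1 in binary powers of 2.
So 6^199 ≡ 237 · 698 · 499 · 36 · 6 ≡ 1 (mod 797).
Since 6^d ≡ 1 (mod 797), base 6 does not prove 797 composite.

1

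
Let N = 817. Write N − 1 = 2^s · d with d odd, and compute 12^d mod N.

512

817 − 1 = 816 = 2^4 · 51, so d = 51.
12^1 ≡ 12 (mod 817)
12^2 ≡ 12^2 = 144 ≡ 144 (mod 817)
12^4 ≡ 144^2 = 20736 ≡ 311 (mod 817)
12^8 ≡ 311^2 = 96721 ≡ 315 (mod 817)
12^16 ≡ 315^2 = 99225 ≡ 368 (mod 817)
12^32 ≡ 368^2 = 135424 ≡ 619 (mod 817)
51 = 32 + 16 + 2 + 1 in binary powers of 2.
So 12^51 ≡ 619 · 368 · 144 · 12 ≡ 512 (mod 817).
Squaring chain: 512 → 704 → 514 → 305; never reaches −1, so base 12 is a Miller–Rabin witness that 817 is composite.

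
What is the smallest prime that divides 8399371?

71

8399371 is odd.
Digit sum 40, not divisible by 3.
Ends in 1: not divisible by 5.
7: 8399371 = 7·1199910 + 1
11: 8399371 = 11·763579 + 2
13: 8399371 = 13·646105 + 6
17: 8399371 = 17·494080 + 11
19: 8399371 = 19·442072 + 3
23: 8399371 = 23·365190 + 1
29: 8399371 = 29·289633 + 14
31: 8399371 = 31·270947 + 14
37: 8399371 = 37·227010 + 1
41: 8399371 = 41·204862 + 29
43: 8399371 = 43·195334 + 9
47: 8399371 = 47·178710 + 1
53: 8399371 = 53·158478 + 37
59: 8399371 = 59·142362 + 13
61: 8399371 = 61·137694 + 37
67: 8399371 = 67·125363 + 50
71: 8399371 = 71·118301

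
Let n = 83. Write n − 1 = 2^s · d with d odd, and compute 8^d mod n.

82

83 − 1 = 82 = 2^1 · 41, so d = 41.
8^1 ≡ 8 (mod 83)
8^2 ≡ 8^2 = 64 ≡ 64 (mod 83)
8^4 ≡ 64^2 = 4096 ≡ 29 (mod 83)
8^8 ≡ 29^2 = 841 ≡ 11 (mod 83)
8^16 ≡ 11^2 = 121 ≡ 38 (mod 83)
8^32 ≡ 38^2 = 1444 ≡ 33 (mod 83)
41 = 32 + 8 + 1 in binary powers of 2.
So 8^41 ≡ 33 · 11 · 8 ≡ 82 (mod 83).
Since 8^d ≡ 82 (mod 83), base 8 does not prove 83 composite.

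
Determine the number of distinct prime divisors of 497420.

6

497420 = 2^2 · 124355
124355 = 5 · 24871
24871 = 7 · 3553
3553 = 11 · 323
323 = 17 · 19
497420 = 2^2 · 5 · 7 · 11 · 17 · 19, which has 6 distinct prime factors.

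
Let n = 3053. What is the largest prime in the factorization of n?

3053 = 43 · 71
71 is prime.
So 3053 = 43 · 71; the largest prime factor is 71.

71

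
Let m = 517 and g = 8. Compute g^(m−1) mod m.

410

8^1 ≡ 8 (mod 517)
8^2 ≡ 8^2 = 64 ≡ 64 (mod 517)
8^4 ≡ 64^2 = 4096 ≡ 477 (mod 517)
8^8 ≡ 477^2 = 227529 ≡ 49 (mod 517)
8^16 ≡ 49^2 = 2401 ≡ 333 (mod 517)
8^32 ≡ 333^2 = 110889 ≡ 251 (mod 517)
8^64 ≡ 251^2 = 63001 ≡ 444 (mod 517)
8^128 ≡ 444^2 = 197136 ≡ 159 (mod 517)
8^256 ≡ 159^2 = 25281 ≡ 465 (mod 517)
8^512 ≡ 465^2 = 216225 ≡ 119 (mod 517)
516 = 512 + 4 in binary powers of 2.
So 8^516 ≡ 119 · 477 ≡ 410 (mod 517).
Since 410 ≠ 1, base 8 is a Fermat witness: 517 is composite.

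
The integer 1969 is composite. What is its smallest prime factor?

1969 is odd.
Digit sum 25, not divisible by 3.
Ends in 9: not divisible by 5.
7: 1969 = 7·281 + 2
11: 1969 = 11·179

11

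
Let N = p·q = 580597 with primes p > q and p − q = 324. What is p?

941

Since p = q + 324, we have 580597 = q(q + 324), so q² + 324q − 580597 = 0.
Discriminant: 324² + 4·580597 = 104976 + 2322388 = 2427364; √2427364 = 1558.
q = (−324 + 1558)/2 = 617, and p = q + 324 = 941.
Check: 617 · 941 = 580597.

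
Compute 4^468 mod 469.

4^1 ≡ 4 (mod 469)
4^2 ≡ 4^2 = 16 ≡ 16 (mod 469)
4^4 ≡ 16^2 = 256 ≡ 256 (mod 469)
4^8 ≡ 256^2 = 65536 ≡ 345 (mod 469)
4^16 ≡ 345^2 = 119025 ≡ 368 (mod 469)
4^32 ≡ 368^2 = 135424 ≡ 352 (mod 469)
4^64 ≡ 352^2 = 123904 ≡ 88 (mod 469)
4^128 ≡ 88^2 = 7744 ≡ 240 (mod 469)
4^256 ≡ 240^2 = 57600 ≡ 382 (mod 469)
468 = 256 + 128 + 64 + 16 + 4 in binary powers of 2.
So 4^468 ≡ 382 · 240 · 88 · 368 · 256 ≡ 344 (mod 469).
Since 344 ≠ 1, base 4 is a Fermat witness: 469 is composite.

344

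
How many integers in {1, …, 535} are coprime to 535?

Factor: 535 = 5 · 107.
φ(535) = (5−1) · (107−1) = 4 · 106 = 424.

424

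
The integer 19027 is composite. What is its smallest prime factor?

53

19027 is odd.
Digit sum 19, not divisible by 3.
Ends in 7: not divisible by 5.
7: 19027 = 7·2718 + 1
11: 19027 = 11·1729 + 8
13: 19027 = 13·1463 + 8
17: 19027 = 17·1119 + 4
19: 19027 = 19·1001 + 8
23: 19027 = 23·827 + 6
29: 19027 = 29·656 + 3
31: 19027 = 31·613 + 24
37: 19027 = 37·514 + 9
41: 19027 = 41·464 + 3
43: 19027 = 43·442 + 21
47: 19027 = 47·404 + 39
53: 19027 = 53·359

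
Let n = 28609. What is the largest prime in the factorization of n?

67

28609 = 7 · 4087
4087 = 61 · 67
67 is prime.
So 28609 = 7 · 61 · 67; the largest prime factor is 67.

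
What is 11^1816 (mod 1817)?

1415

11^1 ≡ 11 (mod 1817)
11^2 ≡ 11^2 = 121 ≡ 121 (mod 1817)
11^4 ≡ 121^2 = 14641 ≡ 105 (mod 1817)
11^8 ≡ 105^2 = 11025 ≡ 123 (mod 1817)
11^16 ≡ 123^2 = 15129 ≡ 593 (mod 1817)
11^32 ≡ 593^2 = 351649 ≡ 968 (mod 1817)
11^64 ≡ 968^2 = 937024 ≡ 1269 (mod 1817)
11^128 ≡ 1269^2 = 1610361 ≡ 499 (mod 1817)
11^256 ≡ 499^2 = 249001 ≡ 72 (mod 1817)
11^512 ≡ 72^2 = 5184 ≡ 1550 (mod 1817)
11^1024 ≡ 1550^2 = 2402500 ≡ 426 (mod 1817)
1816 = 1024 + 512 + 256 + 16 + 8 in binary powers of 2.
So 11^1816 ≡ 426 · 1550 · 72 · 593 · 123 ≡ 1415 (mod 1817).
Since 1415 ≠ 1, base 11 is a Fermat witness: 1817 is composite.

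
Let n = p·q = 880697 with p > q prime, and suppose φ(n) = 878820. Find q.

φ(n) = (p−1)(q−1) = n − (p+q) + 1, so p + q = 880697 − 878820 + 1 = 1878.
p and q are the roots of t² − 1878t + 880697 = 0.
Discriminant: 1878² − 4·880697 = 3526884 − 3522788 = 4096; √4096 = 64.
q = (1878 − 64)/2 = 907, p = (1878 + 64)/2 = 971.
Check: 907 · 971 = 880697.

907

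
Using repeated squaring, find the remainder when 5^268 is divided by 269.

5^1 ≡ 5 (mod 269)
5^2 ≡ 5^2 = 25 ≡ 25 (mod 269)
5^4 ≡ 25^2 = 625 ≡ 87 (mod 269)
5^8 ≡ 87^2 = 7569 ≡ 37 (mod 269)
5^16 ≡ 37^2 = 1369 ≡ 24 (mod 269)
5^32 ≡ 24^2 = 576 ≡ 38 (mod 269)
5^64 ≡ 38^2 = 1444 ≡ 99 (mod 269)
5^128 ≡ 99^2 = 9801 ≡ 117 (mod 269)
5^256 ≡ 117^2 = 13689 ≡ 239 (mod 269)
268 = 256 + 8 + 4 in binary powers of 2.
So 5^268 ≡ 239 · 37 · 87 ≡ 1 (mod 269).
Since the result is 1, base 5 gives no evidence that 269 is composite.

1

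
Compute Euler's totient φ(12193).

Factor: 12193 = 89 · 137.
φ(12193) = (89−1) · (137−1) = 88 · 136 = 11968.

11968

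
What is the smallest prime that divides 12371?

12371 is odd.
Digit sum 14, not divisible by 3.
Ends in 1: not divisible by 5.
7: 12371 = 7·1767 + 2
11: 12371 = 11·1124 + 7
13: 12371 = 13·951 + 8
17: 12371 = 17·727 + 12
19: 12371 = 19·651 + 2
23: 12371 = 23·537 + 20
29: 12371 = 29·426 + 17
31: 12371 = 31·399 + 2
37: 12371 = 37·334 + 13
41: 12371 = 41·301 + 30
43: 12371 = 43·287 + 30
47: 12371 = 47·263 + 10
53: 12371 = 53·233 + 22
59: 12371 = 59·209 + 40
61: 12371 = 61·202 + 49
67: 12371 = 67·184 + 43
71: 12371 = 71·174 + 17
73: 12371 = 73·169 + 34
79: 12371 = 79·156 + 47
83: 12371 = 83·149 + 4
89: 12371 = 89·139

89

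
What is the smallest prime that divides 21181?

59

21181 is odd.
Digit sum 13, not divisible by 3.
Ends in 1: not divisible by 5.
7: 21181 = 7·3025 + 6
11: 21181 = 11·1925 + 6
13: 21181 = 13·1629 + 4
17: 21181 = 17·1245 + 16
19: 21181 = 19·1114 + 15
23: 21181 = 23·920 + 21
29: 21181 = 29·730 + 11
31: 21181 = 31·683 + 8
37: 21181 = 37·572 + 17
41: 21181 = 41·516 + 25
43: 21181 = 43·492 + 25
47: 21181 = 47·450 + 31
53: 21181 = 53·399 + 34
59: 21181 = 59·359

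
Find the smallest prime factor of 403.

403 is odd.
Digit sum 7, not divisible by 3.
Ends in 3: not divisible by 5.
7: 403 = 7·57 + 4
11: 403 = 11·36 + 7
13: 403 = 13·31

13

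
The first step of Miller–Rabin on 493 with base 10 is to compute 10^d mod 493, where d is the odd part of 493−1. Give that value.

292

493 − 1 = 492 = 2^2 · 123, so d = 123.
10^1 ≡ 10 (mod 493)
10^2 ≡ 10^2 = 100 ≡ 100 (mod 493)
10^4 ≡ 100^2 = 10000 ≡ 140 (mod 493)
10^8 ≡ 140^2 = 19600 ≡ 373 (mod 493)
10^16 ≡ 373^2 = 139129 ≡ 103 (mod 493)
10^32 ≡ 103^2 = 10609 ≡ 256 (mod 493)
10^64 ≡ 256^2 = 65536 ≡ 460 (mod 493)
123 = 64 + 32 + 16 + 8 + 2 + 1 in binary powers of 2.
So 10^123 ≡ 460 · 256 · 103 · 373 · 100 · 10 ≡ 292 (mod 493).
Squaring chain: 292 → 468; never reaches −1, so base 10 is a Miller–Rabin witness that 493 is composite.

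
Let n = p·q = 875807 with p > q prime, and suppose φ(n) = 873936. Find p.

φ(n) = (p−1)(q−1) = n − (p+q) + 1, so p + q = 875807 − 873936 + 1 = 1872.
p and q are the roots of t² − 1872t + 875807 = 0.
Discriminant: 1872² − 4·875807 = 3504384 − 3503228 = 1156; √1156 = 34.
q = (1872 − 34)/2 = 919, p = (1872 + 34)/2 = 953.
Check: 919 · 953 = 875807.

953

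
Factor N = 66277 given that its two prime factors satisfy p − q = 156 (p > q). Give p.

Since p = q + 156, we have 66277 = q(q + 156), so q² + 156q − 66277 = 0.
Discriminant: 156² + 4·66277 = 24336 + 265108 = 289444; √289444 = 538.
q = (−156 + 538)/2 = 191, and p = q + 156 = 347.
Check: 191 · 347 = 66277.

347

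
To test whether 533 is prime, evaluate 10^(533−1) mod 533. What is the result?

10^1 ≡ 10 (mod 533)
10^2 ≡ 10^2 = 100 ≡ 100 (mod 533)
10^4 ≡ 100^2 = 10000 ≡ 406 (mod 533)
10^8 ≡ 406^2 = 164836 ≡ 139 (mod 533)
10^16 ≡ 139^2 = 19321 ≡ 133 (mod 533)
10^32 ≡ 133^2 = 17689 ≡ 100 (mod 533)
10^64 ≡ 100^2 = 10000 ≡ 406 (mod 533)
10^128 ≡ 406^2 = 164836 ≡ 139 (mod 533)
10^256 ≡ 139^2 = 19321 ≡ 133 (mod 533)
10^512 ≡ 133^2 = 17689 ≡ 100 (mod 533)
532 = 512 + 16 + 4 in binary powers of 2.
So 10^532 ≡ 100 · 133 · 406 ≡ 510 (mod 533).
Since 510 ≠ 1, base 10 is a Fermat witness: 533 is composite.

510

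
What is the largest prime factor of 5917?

97

5917 = 61 · 97
97 is prime.
So 5917 = 61 · 97; the largest prime factor is 97.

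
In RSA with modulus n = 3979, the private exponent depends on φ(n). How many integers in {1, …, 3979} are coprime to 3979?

3784

Factor: 3979 = 23 · 173.
φ(3979) = (23−1) · (173−1) = 22 · 172 = 3784.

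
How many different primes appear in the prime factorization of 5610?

5610 = 2 · 2805
2805 = 3 · 935
935 = 5 · 187
187 = 11 · 17
5610 = 2 · 3 · 5 · 11 · 17, which has 5 distinct prime factors.

5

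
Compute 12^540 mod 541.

1

12^1 ≡ 12 (mod 541)
12^2 ≡ 12^2 = 144 ≡ 144 (mod 541)
12^4 ≡ 144^2 = 20736 ≡ 178 (mod 541)
12^8 ≡ 178^2 = 31684 ≡ 306 (mod 541)
12^16 ≡ 306^2 = 93636 ≡ 43 (mod 541)
12^32 ≡ 43^2 = 1849 ≡ 226 (mod 541)
12^64 ≡ 226^2 = 51076 ≡ 222 (mod 541)
12^128 ≡ 222^2 = 49284 ≡ 53 (mod 541)
12^256 ≡ 53^2 = 2809 ≡ 104 (mod 541)
12^512 ≡ 104^2 = 10816 ≡ 537 (mod 541)
540 = 512 + 16 + 8 + 4 in binary powers of 2.
So 12^540 ≡ 537 · 43 · 306 · 178 ≡ 1 (mod 541).
Since the result is 1, base 12 gives no evidence that 541 is composite.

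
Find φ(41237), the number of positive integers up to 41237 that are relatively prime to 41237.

34272

Factor: 41237 = 7 · 43 · 137.
φ(41237) = (7−1) · (43−1) · (137−1) = 6 · 42 · 136 = 34272.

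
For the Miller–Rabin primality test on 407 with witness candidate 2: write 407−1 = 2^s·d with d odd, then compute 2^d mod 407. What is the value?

338

407 − 1 = 406 = 2^1 · 203, so d = 203.
2^1 ≡ 2 (mod 407)
2^2 ≡ 2^2 = 4 ≡ 4 (mod 407)
2^4 ≡ 4^2 = 16 ≡ 16 (mod 407)
2^8 ≡ 16^2 = 256 ≡ 256 (mod 407)
2^16 ≡ 256^2 = 65536 ≡ 9 (mod 407)
2^32 ≡ 9^2 = 81 ≡ 81 (mod 407)
2^64 ≡ 81^2 = 6561 ≡ 49 (mod 407)
2^128 ≡ 49^2 = 2401 ≡ 366 (mod 407)
203 = 128 + 64 + 8 + 2 + 1 in binary powers of 2.
So 2^203 ≡ 366 · 49 · 256 · 4 · 2 ≡ 338 (mod 407).
Squaring chain: 338; never reaches −1, so base 2 is a Miller–Rabin witness that 407 is composite.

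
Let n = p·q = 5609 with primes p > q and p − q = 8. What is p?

79

Since p = q + 8, we have 5609 = q(q + 8), so q² + 8q − 5609 = 0.
Discriminant: 8² + 4·5609 = 64 + 22436 = 22500; √22500 = 150.
q = (−8 + 150)/2 = 71, and p = q + 8 = 79.
Check: 71 · 79 = 5609.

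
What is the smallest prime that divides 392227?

392227 is odd.
Digit sum 25, not divisible by 3.
Ends in 7: not divisible by 5.
7: 392227 = 7·56032 + 3
11: 392227 = 11·35657

11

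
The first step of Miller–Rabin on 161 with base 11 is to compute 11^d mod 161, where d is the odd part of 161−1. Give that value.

161 − 1 = 160 = 2^5 · 5, so d = 5.
11^1 ≡ 11 (mod 161)
11^2 ≡ 11^2 = 121 ≡ 121 (mod 161)
11^4 ≡ 121^2 = 14641 ≡ 151 (mod 161)
5 = 4 + 1 in binary powers of 2.
So 11^5 ≡ 151 · 11 ≡ 51 (mod 161).
Squaring chain: 51 → 25 → 142 → 39 → 72; never reaches −1, so base 11 is a Miller–Rabin witness that 161 is composite.

51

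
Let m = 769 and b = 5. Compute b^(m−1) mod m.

1

5^1 ≡ 5 (mod 769)
5^2 ≡ 5^2 = 25 ≡ 25 (mod 769)
5^4 ≡ 25^2 = 625 ≡ 625 (mod 769)
5^8 ≡ 625^2 = 390625 ≡ 742 (mod 769)
5^16 ≡ 742^2 = 550564 ≡ 729 (mod 769)
5^32 ≡ 729^2 = 531441 ≡ 62 (mod 769)
5^64 ≡ 62^2 = 3844 ≡ 768 (mod 769)
5^128 ≡ 768^2 = 589824 ≡ 1 (mod 769)
5^256 ≡ 1^2 = 1 ≡ 1 (mod 769)
5^512 ≡ 1^2 = 1 ≡ 1 (mod 769)
768 = 512 + 256 in binary powers of 2.
So 5^768 ≡ 1 · 1 ≡ 1 (mod 769).
Since the result is 1, base 5 gives no evidence that 769 is composite.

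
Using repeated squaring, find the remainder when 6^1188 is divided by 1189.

6^1 ≡ 6 (mod 1189)
6^2 ≡ 6^2 = 36 ≡ 36 (mod 1189)
6^4 ≡ 36^2 = 1296 ≡ 107 (mod 1189)
6^8 ≡ 107^2 = 11449 ≡ 748 (mod 1189)
6^16 ≡ 748^2 = 559504 ≡ 674 (mod 1189)
6^32 ≡ 674^2 = 454276 ≡ 78 (mod 1189)
6^64 ≡ 78^2 = 6084 ≡ 139 (mod 1189)
6^128 ≡ 139^2 = 19321 ≡ 297 (mod 1189)
6^256 ≡ 297^2 = 88209 ≡ 223 (mod 1189)
6^512 ≡ 223^2 = 49729 ≡ 980 (mod 1189)
6^1024 ≡ 980^2 = 960400 ≡ 877 (mod 1189)
1188 = 1024 + 128 + 32 + 4 in binary powers of 2.
So 6^1188 ≡ 877 · 297 · 78 · 107 ≡ 605 (mod 1189).
Since 605 ≠ 1, base 6 is a Fermat witness: 1189 is composite.

605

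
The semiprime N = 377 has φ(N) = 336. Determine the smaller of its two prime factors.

φ(n) = (p−1)(q−1) = n − (p+q) + 1, so p + q = 377 − 336 + 1 = 42.
p and q are the roots of t² − 42t + 377 = 0.
Discriminant: 42² − 4·377 = 1764 − 1508 = 256; √256 = 16.
q = (42 − 16)/2 = 13, p = (42 + 16)/2 = 29.
Check: 13 · 29 = 377.

13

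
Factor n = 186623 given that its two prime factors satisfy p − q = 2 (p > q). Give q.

431

Since p = q + 2, we have 186623 = q(q + 2), so q² + 2q − 186623 = 0.
Discriminant: 2² + 4·186623 = 4 + 746492 = 746496; √746496 = 864.
q = (−2 + 864)/2 = 431, and p = q + 2 = 433.
Check: 431 · 433 = 186623.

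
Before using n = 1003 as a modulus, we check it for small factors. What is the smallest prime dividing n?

1003 is odd.
Digit sum 4, not divisible by 3.
Ends in 3: not divisible by 5.
7: 1003 = 7·143 + 2
11: 1003 = 11·91 + 2
13: 1003 = 13·77 + 2
17: 1003 = 17·59

17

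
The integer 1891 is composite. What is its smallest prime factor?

1891 is odd.
Digit sum 19, not divisible by 3.
Ends in 1: not divisible by 5.
7: 1891 = 7·270 + 1
11: 1891 = 11·171 + 10
13: 1891 = 13·145 + 6
17: 1891 = 17·111 + 4
19: 1891 = 19·99 + 10
23: 1891 = 23·82 + 5
29: 1891 = 29·65 + 6
31: 1891 = 31·61

31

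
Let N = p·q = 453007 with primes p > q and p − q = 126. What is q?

Since p = q + 126, we have 453007 = q(q + 126), so q² + 126q − 453007 = 0.
Discriminant: 126² + 4·453007 = 15876 + 1812028 = 1827904; √1827904 = 1352.
q = (−126 + 1352)/2 = 613, and p = q + 126 = 739.
Check: 613 · 739 = 453007.

613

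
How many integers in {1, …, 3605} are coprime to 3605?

Factor: 3605 = 5 · 7 · 103.
φ(3605) = (5−1) · (7−1) · (103−1) = 4 · 6 · 102 = 2448.

2448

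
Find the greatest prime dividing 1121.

59

1121 = 19 · 59
59 is prime.
So 1121 = 19 · 59; the largest prime factor is 59.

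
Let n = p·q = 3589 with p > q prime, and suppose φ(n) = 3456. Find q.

φ(n) = (p−1)(q−1) = n − (p+q) + 1, so p + q = 3589 − 3456 + 1 = 134.
p and q are the roots of t² − 134t + 3589 = 0.
Discriminant: 134² − 4·3589 = 17956 − 14356 = 3600; √3600 = 60.
q = (134 − 60)/2 = 37, p = (134 + 60)/2 = 97.
Check: 37 · 97 = 3589.

37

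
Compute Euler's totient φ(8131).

7912

Factor: 8131 = 47 · 173.
φ(8131) = (47−1) · (173−1) = 46 · 172 = 7912.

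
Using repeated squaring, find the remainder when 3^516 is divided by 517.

3^1 ≡ 3 (mod 517)
3^2 ≡ 3^2 = 9 ≡ 9 (mod 517)
3^4 ≡ 9^2 = 81 ≡ 81 (mod 517)
3^8 ≡ 81^2 = 6561 ≡ 357 (mod 517)
3^16 ≡ 357^2 = 127449 ≡ 267 (mod 517)
3^32 ≡ 267^2 = 71289 ≡ 460 (mod 517)
3^64 ≡ 460^2 = 211600 ≡ 147 (mod 517)
3^128 ≡ 147^2 = 21609 ≡ 412 (mod 517)
3^256 ≡ 412^2 = 169744 ≡ 168 (mod 517)
3^512 ≡ 168^2 = 28224 ≡ 306 (mod 517)
516 = 512 + 4 in binary powers of 2.
So 3^516 ≡ 306 · 81 ≡ 487 (mod 517).
Since 487 ≠ 1, base 3 is a Fermat witness: 517 is composite.

487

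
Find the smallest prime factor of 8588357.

47

8588357 is odd.
Digit sum 44, not divisible by 3.
Ends in 7: not divisible by 5.
7: 8588357 = 7·1226908 + 1
11: 8588357 = 11·780759 + 8
13: 8588357 = 13·660642 + 11
17: 8588357 = 17·505197 + 8
19: 8588357 = 19·452018 + 15
23: 8588357 = 23·373406 + 19
29: 8588357 = 29·296150 + 7
31: 8588357 = 31·277043 + 24
37: 8588357 = 37·232117 + 28
41: 8588357 = 41·209472 + 5
43: 8588357 = 43·199729 + 10
47: 8588357 = 47·182731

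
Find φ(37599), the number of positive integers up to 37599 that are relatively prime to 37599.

24600

Factor: 37599 = 3 · 83 · 151.
φ(37599) = (3−1) · (83−1) · (151−1) = 2 · 82 · 150 = 24600.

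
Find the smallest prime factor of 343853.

343853 is odd.
Digit sum 26, not divisible by 3.
Ends in 3: not divisible by 5.
7: 343853 = 7·49121 + 6
11: 343853 = 11·31259 + 4
13: 343853 = 13·26450 + 3
17: 343853 = 17·20226 + 11
19: 343853 = 19·18097 + 10
23: 343853 = 23·14950 + 3
29: 343853 = 29·11857

29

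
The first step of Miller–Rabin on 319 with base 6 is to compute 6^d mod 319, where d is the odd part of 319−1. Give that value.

178

319 − 1 = 318 = 2^1 · 159, so d = 159.
6^1 ≡ 6 (mod 319)
6^2 ≡ 6^2 = 36 ≡ 36 (mod 319)
6^4 ≡ 36^2 = 1296 ≡ 20 (mod 319)
6^8 ≡ 20^2 = 400 ≡ 81 (mod 319)
6^16 ≡ 81^2 = 6561 ≡ 181 (mod 319)
6^32 ≡ 181^2 = 32761 ≡ 223 (mod 319)
6^64 ≡ 223^2 = 49729 ≡ 284 (mod 319)
6^128 ≡ 284^2 = 80656 ≡ 268 (mod 319)
159 = 128 + 16 + 8 + 4 + 2 + 1 in binary powers of 2.
So 6^159 ≡ 268 · 181 · 81 · 20 · 36 · 6 ≡ 178 (mod 319).
Squaring chain: 178; never reaches −1, so base 6 is a Miller–Rabin witness that 319 is composite.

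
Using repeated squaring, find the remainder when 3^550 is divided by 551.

3^1 ≡ 3 (mod 551)
3^2 ≡ 3^2 = 9 ≡ 9 (mod 551)
3^4 ≡ 9^2 = 81 ≡ 81 (mod 551)
3^8 ≡ 81^2 = 6561 ≡ 500 (mod 551)
3^16 ≡ 500^2 = 250000 ≡ 397 (mod 551)
3^32 ≡ 397^2 = 157609 ≡ 23 (mod 551)
3^64 ≡ 23^2 = 529 ≡ 529 (mod 551)
3^128 ≡ 529^2 = 279841 ≡ 484 (mod 551)
3^256 ≡ 484^2 = 234256 ≡ 81 (mod 551)
3^512 ≡ 81^2 = 6561 ≡ 500 (mod 551)
550 = 512 + 32 + 4 + 2 in binary powers of 2.
So 3^550 ≡ 500 · 23 · 81 · 9 ≡ 35 (mod 551).
Since 35 ≠ 1, base 3 is a Fermat witness: 551 is composite.

35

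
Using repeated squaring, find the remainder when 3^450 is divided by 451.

3^1 ≡ 3 (mod 451)
3^2 ≡ 3^2 = 9 ≡ 9 (mod 451)
3^4 ≡ 9^2 = 81 ≡ 81 (mod 451)
3^8 ≡ 81^2 = 6561 ≡ 247 (mod 451)
3^16 ≡ 247^2 = 61009 ≡ 124 (mod 451)
3^32 ≡ 124^2 = 15376 ≡ 42 (mod 451)
3^64 ≡ 42^2 = 1764 ≡ 411 (mod 451)
3^128 ≡ 411^2 = 168921 ≡ 247 (mod 451)
3^256 ≡ 247^2 = 61009 ≡ 124 (mod 451)
450 = 256 + 128 + 64 + 2 in binary powers of 2.
So 3^450 ≡ 124 · 247 · 411 · 9 ≡ 419 (mod 451).
Since 419 ≠ 1, base 3 is a Fermat witness: 451 is composite.

419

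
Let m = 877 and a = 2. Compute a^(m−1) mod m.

1

2^1 ≡ 2 (mod 877)
2^2 ≡ 2^2 = 4 ≡ 4 (mod 877)
2^4 ≡ 4^2 = 16 ≡ 16 (mod 877)
2^8 ≡ 16^2 = 256 ≡ 256 (mod 877)
2^16 ≡ 256^2 = 65536 ≡ 638 (mod 877)
2^32 ≡ 638^2 = 407044 ≡ 116 (mod 877)
2^64 ≡ 116^2 = 13456 ≡ 301 (mod 877)
2^128 ≡ 301^2 = 90601 ≡ 270 (mod 877)
2^256 ≡ 270^2 = 72900 ≡ 109 (mod 877)
2^512 ≡ 109^2 = 11881 ≡ 480 (mod 877)
876 = 512 + 256 + 64 + 32 + 8 + 4 in binary powers of 2.
So 2^876 ≡ 480 · 109 · 301 · 116 · 256 · 16 ≡ 1 (mod 877).
Since the result is 1, base 2 gives no evidence that 877 is composite.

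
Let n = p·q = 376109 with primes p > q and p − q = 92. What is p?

661

Since p = q + 92, we have 376109 = q(q + 92), so q² + 92q − 376109 = 0.
Discriminant: 92² + 4·376109 = 8464 + 1504436 = 1512900; √1512900 = 1230.
q = (−92 + 1230)/2 = 569, and p = q + 92 = 661.
Check: 569 · 661 = 376109.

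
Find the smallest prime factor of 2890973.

2890973 is odd.
Digit sum 38, not divisible by 3.
Ends in 3: not divisible by 5.
7: 2890973 = 7·412996 + 1
11: 2890973 = 11·262815 + 8
13: 2890973 = 13·222382 + 7
17: 2890973 = 17·170057 + 4
19: 2890973 = 19·152156 + 9
23: 2890973 = 23·125694 + 11
29: 2890973 = 29·99688 + 21
31: 2890973 = 31·93257 + 6
37: 2890973 = 37·78134 + 15
41: 2890973 = 41·70511 + 22
43: 2890973 = 43·67231 + 40
47: 2890973 = 47·61510 + 3
53: 2890973 = 53·54546 + 35
59: 2890973 = 59·48999 + 32
61: 2890973 = 61·47393

61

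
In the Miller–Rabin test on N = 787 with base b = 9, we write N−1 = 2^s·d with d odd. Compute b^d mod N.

787 − 1 = 786 = 2^1 · 393, so d = 393.
9^1 ≡ 9 (mod 787)
9^2 ≡ 9^2 = 81 ≡ 81 (mod 787)
9^4 ≡ 81^2 = 6561 ≡ 265 (mod 787)
9^8 ≡ 265^2 = 70225 ≡ 182 (mod 787)
9^16 ≡ 182^2 = 33124 ≡ 70 (mod 787)
9^32 ≡ 70^2 = 4900 ≡ 178 (mod 787)
9^64 ≡ 178^2 = 31684 ≡ 204 (mod 787)
9^128 ≡ 204^2 = 41616 ≡ 692 (mod 787)
9^256 ≡ 692^2 = 478864 ≡ 368 (mod 787)
393 = 256 + 128 + 8 + 1 in binary powers of 2.
So 9^393 ≡ 368 · 692 · 182 · 9 ≡ 1 (mod 787).
Since 9^d ≡ 1 (mod 787), base 9 does not prove 787 composite.

1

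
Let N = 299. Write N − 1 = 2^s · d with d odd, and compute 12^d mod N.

299 − 1 = 298 = 2^1 · 149, so d = 149.
12^1 ≡ 12 (mod 299)
12^2 ≡ 12^2 = 144 ≡ 144 (mod 299)
12^4 ≡ 144^2 = 20736 ≡ 105 (mod 299)
12^8 ≡ 105^2 = 11025 ≡ 261 (mod 299)
12^16 ≡ 261^2 = 68121 ≡ 248 (mod 299)
12^32 ≡ 248^2 = 61504 ≡ 209 (mod 299)
12^64 ≡ 209^2 = 43681 ≡ 27 (mod 299)
12^128 ≡ 27^2 = 729 ≡ 131 (mod 299)
149 = 128 + 16 + 4 + 1 in binary powers of 2.
So 12^149 ≡ 131 · 248 · 105 · 12 ≡ 285 (mod 299).
Squaring chain: 285; never reaches −1, so base 12 is a Miller–Rabin witness that 299 is composite.

285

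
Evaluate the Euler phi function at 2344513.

Factor: 2344513 = 101 · 139 · 167.
φ(2344513) = (101−1) · (139−1) · (167−1) = 100 · 138 · 166 = 2290800.

2290800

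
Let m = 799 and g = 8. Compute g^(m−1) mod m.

4

8^1 ≡ 8 (mod 799)
8^2 ≡ 8^2 = 64 ≡ 64 (mod 799)
8^4 ≡ 64^2 = 4096 ≡ 101 (mod 799)
8^8 ≡ 101^2 = 10201 ≡ 613 (mod 799)
8^16 ≡ 613^2 = 375769 ≡ 239 (mod 799)
8^32 ≡ 239^2 = 57121 ≡ 392 (mod 799)
8^64 ≡ 392^2 = 153664 ≡ 256 (mod 799)
8^128 ≡ 256^2 = 65536 ≡ 18 (mod 799)
8^256 ≡ 18^2 = 324 ≡ 324 (mod 799)
8^512 ≡ 324^2 = 104976 ≡ 307 (mod 799)
798 = 512 + 256 + 16 + 8 + 4 + 2 in binary powers of 2.
So 8^798 ≡ 307 · 324 · 239 · 613 · 101 · 64 ≡ 4 (mod 799).
Since 4 ≠ 1, base 8 is a Fermat witness: 799 is composite.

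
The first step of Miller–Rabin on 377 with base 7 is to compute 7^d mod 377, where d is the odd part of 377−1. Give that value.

132

377 − 1 = 376 = 2^3 · 47, so d = 47.
7^1 ≡ 7 (mod 377)
7^2 ≡ 7^2 = 49 ≡ 49 (mod 377)
7^4 ≡ 49^2 = 2401 ≡ 139 (mod 377)
7^8 ≡ 139^2 = 19321 ≡ 94 (mod 377)
7^16 ≡ 94^2 = 8836 ≡ 165 (mod 377)
7^32 ≡ 165^2 = 27225 ≡ 81 (mod 377)
47 = 32 + 8 + 4 + 2 + 1 in binary powers of 2.
So 7^47 ≡ 81 · 94 · 139 · 49 · 7 ≡ 132 (mod 377).
Squaring chain: 132 → 82 → 315; never reaches −1, so base 7 is a Miller–Rabin witness that 377 is composite.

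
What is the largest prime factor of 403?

403 = 13 · 31
31 is prime.
So 403 = 13 · 31; the largest prime factor is 31.

31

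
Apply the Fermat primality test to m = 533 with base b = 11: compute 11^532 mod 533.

11^1 ≡ 11 (mod 533)
11^2 ≡ 11^2 = 121 ≡ 121 (mod 533)
11^4 ≡ 121^2 = 14641 ≡ 250 (mod 533)
11^8 ≡ 250^2 = 62500 ≡ 139 (mod 533)
11^16 ≡ 139^2 = 19321 ≡ 133 (mod 533)
11^32 ≡ 133^2 = 17689 ≡ 100 (mod 533)
11^64 ≡ 100^2 = 10000 ≡ 406 (mod 533)
11^128 ≡ 406^2 = 164836 ≡ 139 (mod 533)
11^256 ≡ 139^2 = 19321 ≡ 133 (mod 533)
11^512 ≡ 133^2 = 17689 ≡ 100 (mod 533)
532 = 512 + 16 + 4 in binary powers of 2.
So 11^532 ≡ 100 · 133 · 250 ≡ 146 (mod 533).
Since 146 ≠ 1, base 11 is a Fermat witness: 533 is composite.

146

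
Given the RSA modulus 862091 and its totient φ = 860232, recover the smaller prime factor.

877

φ(n) = (p−1)(q−1) = n − (p+q) + 1, so p + q = 862091 − 860232 + 1 = 1860.
p and q are the roots of t² − 1860t + 862091 = 0.
Discriminant: 1860² − 4·862091 = 3459600 − 3448364 = 11236; √11236 = 106.
q = (1860 − 106)/2 = 877, p = (1860 + 106)/2 = 983.
Check: 877 · 983 = 862091.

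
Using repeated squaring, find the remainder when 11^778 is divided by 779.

144

11^1 ≡ 11 (mod 779)
11^2 ≡ 11^2 = 121 ≡ 121 (mod 779)
11^4 ≡ 121^2 = 14641 ≡ 619 (mod 779)
11^8 ≡ 619^2 = 383161 ≡ 672 (mod 779)
11^16 ≡ 672^2 = 451584 ≡ 543 (mod 779)
11^32 ≡ 543^2 = 294849 ≡ 387 (mod 779)
11^64 ≡ 387^2 = 149769 ≡ 201 (mod 779)
11^128 ≡ 201^2 = 40401 ≡ 672 (mod 779)
11^256 ≡ 672^2 = 451584 ≡ 543 (mod 779)
11^512 ≡ 543^2 = 294849 ≡ 387 (mod 779)
778 = 512 + 256 + 8 + 2 in binary powers of 2.
So 11^778 ≡ 387 · 543 · 672 · 121 ≡ 144 (mod 779).
Since 144 ≠ 1, base 11 is a Fermat witness: 779 is composite.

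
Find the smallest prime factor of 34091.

34091 is odd.
Digit sum 17, not divisible by 3.
Ends in 1: not divisible by 5.
7: 34091 = 7·4870 + 1
11: 34091 = 11·3099 + 2
13: 34091 = 13·2622 + 5
17: 34091 = 17·2005 + 6
19: 34091 = 19·1794 + 5
23: 34091 = 23·1482 + 5
29: 34091 = 29·1175 + 16
31: 34091 = 31·1099 + 22
37: 34091 = 37·921 + 14
41: 34091 = 41·831 + 20
43: 34091 = 43·792 + 35
47: 34091 = 47·725 + 16
53: 34091 = 53·643 + 12
59: 34091 = 59·577 + 48
61: 34091 = 61·558 + 53
67: 34091 = 67·508 + 55
71: 34091 = 71·480 + 11
73: 34091 = 73·467

73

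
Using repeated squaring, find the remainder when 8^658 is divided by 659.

1

8^1 ≡ 8 (mod 659)
8^2 ≡ 8^2 = 64 ≡ 64 (mod 659)
8^4 ≡ 64^2 = 4096 ≡ 142 (mod 659)
8^8 ≡ 142^2 = 20164 ≡ 394 (mod 659)
8^16 ≡ 394^2 = 155236 ≡ 371 (mod 659)
8^32 ≡ 371^2 = 137641 ≡ 569 (mod 659)
8^64 ≡ 569^2 = 323761 ≡ 192 (mod 659)
8^128 ≡ 192^2 = 36864 ≡ 619 (mod 659)
8^256 ≡ 619^2 = 383161 ≡ 282 (mod 659)
8^512 ≡ 282^2 = 79524 ≡ 444 (mod 659)
658 = 512 + 128 + 16 + 2 in binary powers of 2.
So 8^658 ≡ 444 · 619 · 371 · 64 ≡ 1 (mod 659).
Since the result is 1, base 8 gives no evidence that 659 is composite.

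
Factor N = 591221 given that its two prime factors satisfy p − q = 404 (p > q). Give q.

593

Since p = q + 404, we have 591221 = q(q + 404), so q² + 404q − 591221 = 0.
Discriminant: 404² + 4·591221 = 163216 + 2364884 = 2528100; √2528100 = 1590.
q = (−404 + 1590)/2 = 593, and p = q + 404 = 997.
Check: 593 · 997 = 591221.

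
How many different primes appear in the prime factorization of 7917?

7917 = 3 · 2639
2639 = 7 · 377
377 = 13 · 29
7917 = 3 · 7 · 13 · 29, which has 4 distinct prime factors.

4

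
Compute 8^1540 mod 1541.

8^1 ≡ 8 (mod 1541)
8^2 ≡ 8^2 = 64 ≡ 64 (mod 1541)
8^4 ≡ 64^2 = 4096 ≡ 1014 (mod 1541)
8^8 ≡ 1014^2 = 1028196 ≡ 349 (mod 1541)
8^16 ≡ 349^2 = 121801 ≡ 62 (mod 1541)
8^32 ≡ 62^2 = 3844 ≡ 762 (mod 1541)
8^64 ≡ 762^2 = 580644 ≡ 1228 (mod 1541)
8^128 ≡ 1228^2 = 1507984 ≡ 886 (mod 1541)
8^256 ≡ 886^2 = 784996 ≡ 627 (mod 1541)
8^512 ≡ 627^2 = 393129 ≡ 174 (mod 1541)
8^1024 ≡ 174^2 = 30276 ≡ 997 (mod 1541)
1540 = 1024 + 512 + 4 in binary powers of 2.
So 8^1540 ≡ 997 · 174 · 1014 ≡ 1 (mod 1541).
Since the result is 1, base 8 gives no evidence that 1541 is composite.

1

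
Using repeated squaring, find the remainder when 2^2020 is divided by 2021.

661

2^1 ≡ 2 (mod 2021)
2^2 ≡ 2^2 = 4 ≡ 4 (mod 2021)
2^4 ≡ 4^2 = 16 ≡ 16 (mod 2021)
2^8 ≡ 16^2 = 256 ≡ 256 (mod 2021)
2^16 ≡ 256^2 = 65536 ≡ 864 (mod 2021)
2^32 ≡ 864^2 = 746496 ≡ 747 (mod 2021)
2^64 ≡ 747^2 = 558009 ≡ 213 (mod 2021)
2^128 ≡ 213^2 = 45369 ≡ 907 (mod 2021)
2^256 ≡ 907^2 = 822649 ≡ 102 (mod 2021)
2^512 ≡ 102^2 = 10404 ≡ 299 (mod 2021)
2^1024 ≡ 299^2 = 89401 ≡ 477 (mod 2021)
2020 = 1024 + 512 + 256 + 128 + 64 + 32 + 4 in binary powers of 2.
So 2^2020 ≡ 477 · 299 · 102 · 907 · 213 · 747 · 16 ≡ 661 (mod 2021).
Since 661 ≠ 1, base 2 is a Fermat witness: 2021 is composite.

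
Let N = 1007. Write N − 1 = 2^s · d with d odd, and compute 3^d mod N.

298

1007 − 1 = 1006 = 2^1 · 503, so d = 503.
3^1 ≡ 3 (mod 1007)
3^2 ≡ 3^2 = 9 ≡ 9 (mod 1007)
3^4 ≡ 9^2 = 81 ≡ 81 (mod 1007)
3^8 ≡ 81^2 = 6561 ≡ 519 (mod 1007)
3^16 ≡ 519^2 = 269361 ≡ 492 (mod 1007)
3^32 ≡ 492^2 = 242064 ≡ 384 (mod 1007)
3^64 ≡ 384^2 = 147456 ≡ 434 (mod 1007)
3^128 ≡ 434^2 = 188356 ≡ 47 (mod 1007)
3^256 ≡ 47^2 = 2209 ≡ 195 (mod 1007)
503 = 256 + 128 + 64 + 32 + 16 + 4 + 2 + 1 in binary powers of 2.
So 3^503 ≡ 195 · 47 · 434 · 384 · 492 · 81 · 9 · 3 ≡ 298 (mod 1007).
Squaring chain: 298; never reaches −1, so base 3 is a Miller–Rabin witness that 1007 is composite.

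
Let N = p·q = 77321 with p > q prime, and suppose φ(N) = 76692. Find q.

φ(n) = (p−1)(q−1) = n − (p+q) + 1, so p + q = 77321 − 76692 + 1 = 630.
p and q are the roots of t² − 630t + 77321 = 0.
Discriminant: 630² − 4·77321 = 396900 − 309284 = 87616; √87616 = 296.
q = (630 − 296)/2 = 167, p = (630 + 296)/2 = 463.
Check: 167 · 463 = 77321.

167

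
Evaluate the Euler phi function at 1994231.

1936480

Factor: 1994231 = 53 · 191 · 197.
φ(1994231) = (53−1) · (191−1) · (197−1) = 52 · 190 · 196 = 1936480.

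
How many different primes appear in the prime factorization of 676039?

5

676039 = 7 · 96577
96577 = 13 · 7429
7429 = 17 · 437
437 = 19 · 23
676039 = 7 · 13 · 17 · 19 · 23, which has 5 distinct prime factors.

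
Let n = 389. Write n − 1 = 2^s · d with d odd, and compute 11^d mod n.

389 − 1 = 388 = 2^2 · 97, so d = 97.
11^1 ≡ 11 (mod 389)
11^2 ≡ 11^2 = 121 ≡ 121 (mod 389)
11^4 ≡ 121^2 = 14641 ≡ 248 (mod 389)
11^8 ≡ 248^2 = 61504 ≡ 42 (mod 389)
11^16 ≡ 42^2 = 1764 ≡ 208 (mod 389)
11^32 ≡ 208^2 = 43264 ≡ 85 (mod 389)
11^64 ≡ 85^2 = 7225 ≡ 223 (mod 389)
97 = 64 + 32 + 1 in binary powers of 2.
So 11^97 ≡ 223 · 85 · 11 ≡ 1 (mod 389).
Since 11^d ≡ 1 (mod 389), base 11 does not prove 389 composite.

1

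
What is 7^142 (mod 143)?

7^1 ≡ 7 (mod 143)
7^2 ≡ 7^2 = 49 ≡ 49 (mod 143)
7^4 ≡ 49^2 = 2401 ≡ 113 (mod 143)
7^8 ≡ 113^2 = 12769 ≡ 42 (mod 143)
7^16 ≡ 42^2 = 1764 ≡ 48 (mod 143)
7^32 ≡ 48^2 = 2304 ≡ 16 (mod 143)
7^64 ≡ 16^2 = 256 ≡ 113 (mod 143)
7^128 ≡ 113^2 = 12769 ≡ 42 (mod 143)
142 = 128 + 8 + 4 + 2 in binary powers of 2.
So 7^142 ≡ 42 · 42 · 113 · 49 ≡ 82 (mod 143).
Since 82 ≠ 1, base 7 is a Fermat witness: 143 is composite.

82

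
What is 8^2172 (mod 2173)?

8^1 ≡ 8 (mod 2173)
8^2 ≡ 8^2 = 64 ≡ 64 (mod 2173)
8^4 ≡ 64^2 = 4096 ≡ 1923 (mod 2173)
8^8 ≡ 1923^2 = 3697929 ≡ 1656 (mod 2173)
8^16 ≡ 1656^2 = 2742336 ≡ 10 (mod 2173)
8^32 ≡ 10^2 = 100 ≡ 100 (mod 2173)
8^64 ≡ 100^2 = 10000 ≡ 1308 (mod 2173)
8^128 ≡ 1308^2 = 1710864 ≡ 713 (mod 2173)
8^256 ≡ 713^2 = 508369 ≡ 2060 (mod 2173)
8^512 ≡ 2060^2 = 4243600 ≡ 1904 (mod 2173)
8^1024 ≡ 1904^2 = 3625216 ≡ 652 (mod 2173)
8^2048 ≡ 652^2 = 425104 ≡ 1369 (mod 2173)
2172 = 2048 + 64 + 32 + 16 + 8 + 4 in binary powers of 2.
So 8^2172 ≡ 1369 · 1308 · 100 · 10 · 1656 · 1923 ≡ 346 (mod 2173).
Since 346 ≠ 1, base 8 is a Fermat witness: 2173 is composite.

346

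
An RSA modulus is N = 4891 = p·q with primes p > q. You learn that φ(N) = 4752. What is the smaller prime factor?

φ(n) = (p−1)(q−1) = n − (p+q) + 1, so p + q = 4891 − 4752 + 1 = 140.
p and q are the roots of t² − 140t + 4891 = 0.
Discriminant: 140² − 4·4891 = 19600 − 19564 = 36; √36 = 6.
q = (140 − 6)/2 = 67, p = (140 + 6)/2 = 73.
Check: 67 · 73 = 4891.

67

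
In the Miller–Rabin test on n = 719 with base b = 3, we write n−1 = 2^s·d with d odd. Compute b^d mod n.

719 − 1 = 718 = 2^1 · 359, so d = 359.
3^1 ≡ 3 (mod 719)
3^2 ≡ 3^2 = 9 ≡ 9 (mod 719)
3^4 ≡ 9^2 = 81 ≡ 81 (mod 719)
3^8 ≡ 81^2 = 6561 ≡ 90 (mod 719)
3^16 ≡ 90^2 = 8100 ≡ 191 (mod 719)
3^32 ≡ 191^2 = 36481 ≡ 531 (mod 719)
3^64 ≡ 531^2 = 281961 ≡ 113 (mod 719)
3^128 ≡ 113^2 = 12769 ≡ 546 (mod 719)
3^256 ≡ 546^2 = 298116 ≡ 450 (mod 719)
359 = 256 + 64 + 32 + 4 + 2 + 1 in binary powers of 2.
So 3^359 ≡ 450 · 113 · 531 · 81 · 9 · 3 ≡ 1 (mod 719).
Since 3^d ≡ 1 (mod 719), base 3 does not prove 719 composite.

1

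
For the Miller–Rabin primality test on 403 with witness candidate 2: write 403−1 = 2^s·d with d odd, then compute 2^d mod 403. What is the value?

403 − 1 = 402 = 2^1 · 201, so d = 201.
2^1 ≡ 2 (mod 403)
2^2 ≡ 2^2 = 4 ≡ 4 (mod 403)
2^4 ≡ 4^2 = 16 ≡ 16 (mod 403)
2^8 ≡ 16^2 = 256 ≡ 256 (mod 403)
2^16 ≡ 256^2 = 65536 ≡ 250 (mod 403)
2^32 ≡ 250^2 = 62500 ≡ 35 (mod 403)
2^64 ≡ 35^2 = 1225 ≡ 16 (mod 403)
2^128 ≡ 16^2 = 256 ≡ 256 (mod 403)
201 = 128 + 64 + 8 + 1 in binary powers of 2.
So 2^201 ≡ 256 · 16 · 256 · 2 ≡ 343 (mod 403).
Squaring chain: 343; never reaches −1, so base 2 is a Miller–Rabin witness that 403 is composite.

343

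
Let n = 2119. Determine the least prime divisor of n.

13

2119 is odd.
Digit sum 13, not divisible by 3.
Ends in 9: not divisible by 5.
7: 2119 = 7·302 + 5
11: 2119 = 11·192 + 7
13: 2119 = 13·163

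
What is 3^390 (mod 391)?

3^1 ≡ 3 (mod 391)
3^2 ≡ 3^2 = 9 ≡ 9 (mod 391)
3^4 ≡ 9^2 = 81 ≡ 81 (mod 391)
3^8 ≡ 81^2 = 6561 ≡ 305 (mod 391)
3^16 ≡ 305^2 = 93025 ≡ 358 (mod 391)
3^32 ≡ 358^2 = 128164 ≡ 307 (mod 391)
3^64 ≡ 307^2 = 94249 ≡ 18 (mod 391)
3^128 ≡ 18^2 = 324 ≡ 324 (mod 391)
3^256 ≡ 324^2 = 104976 ≡ 188 (mod 391)
390 = 256 + 128 + 4 + 2 in binary powers of 2.
So 3^390 ≡ 188 · 324 · 81 · 9 ≡ 151 (mod 391).
Since 151 ≠ 1, base 3 is a Fermat witness: 391 is composite.

151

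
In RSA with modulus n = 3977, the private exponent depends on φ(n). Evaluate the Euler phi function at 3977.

Factor: 3977 = 41 · 97.
φ(3977) = (41−1) · (97−1) = 40 · 96 = 3840.

3840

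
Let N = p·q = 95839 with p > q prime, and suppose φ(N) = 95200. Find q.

φ(n) = (p−1)(q−1) = n − (p+q) + 1, so p + q = 95839 − 95200 + 1 = 640.
p and q are the roots of t² − 640t + 95839 = 0.
Discriminant: 640² − 4·95839 = 409600 − 383356 = 26244; √26244 = 162.
q = (640 − 162)/2 = 239, p = (640 + 162)/2 = 401.
Check: 239 · 401 = 95839.

239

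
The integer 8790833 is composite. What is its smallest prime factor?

47

8790833 is odd.
Digit sum 38, not divisible by 3.
Ends in 3: not divisible by 5.
7: 8790833 = 7·1255833 + 2
11: 8790833 = 11·799166 + 7
13: 8790833 = 13·676217 + 12
17: 8790833 = 17·517107 + 14
19: 8790833 = 19·462675 + 8
23: 8790833 = 23·382210 + 3
29: 8790833 = 29·303132 + 5
31: 8790833 = 31·283575 + 8
37: 8790833 = 37·237590 + 3
41: 8790833 = 41·214410 + 23
43: 8790833 = 43·204437 + 42
47: 8790833 = 47·187039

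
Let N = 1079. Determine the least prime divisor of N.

1079 is odd.
Digit sum 17, not divisible by 3.
Ends in 9: not divisible by 5.
7: 1079 = 7·154 + 1
11: 1079 = 11·98 + 1
13: 1079 = 13·83

13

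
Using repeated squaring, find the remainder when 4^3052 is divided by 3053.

1119

4^1 ≡ 4 (mod 3053)
4^2 ≡ 4^2 = 16 ≡ 16 (mod 3053)
4^4 ≡ 16^2 = 256 ≡ 256 (mod 3053)
4^8 ≡ 256^2 = 65536 ≡ 1423 (mod 3053)
4^16 ≡ 1423^2 = 2024929 ≡ 790 (mod 3053)
4^32 ≡ 790^2 = 624100 ≡ 1288 (mod 3053)
4^64 ≡ 1288^2 = 1658944 ≡ 1165 (mod 3053)
4^128 ≡ 1165^2 = 1357225 ≡ 1693 (mod 3053)
4^256 ≡ 1693^2 = 2866249 ≡ 2535 (mod 3053)
4^512 ≡ 2535^2 = 6426225 ≡ 2713 (mod 3053)
4^1024 ≡ 2713^2 = 7360369 ≡ 2639 (mod 3053)
4^2048 ≡ 2639^2 = 6964321 ≡ 428 (mod 3053)
3052 = 2048 + 512 + 256 + 128 + 64 + 32 + 8 + 4 in binary powers of 2.
So 4^3052 ≡ 428 · 2713 · 2535 · 1693 · 1165 · 1288 · 1423 · 256 ≡ 1119 (mod 3053).
Since 1119 ≠ 1, base 4 is a Fermat witness: 3053 is composite.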